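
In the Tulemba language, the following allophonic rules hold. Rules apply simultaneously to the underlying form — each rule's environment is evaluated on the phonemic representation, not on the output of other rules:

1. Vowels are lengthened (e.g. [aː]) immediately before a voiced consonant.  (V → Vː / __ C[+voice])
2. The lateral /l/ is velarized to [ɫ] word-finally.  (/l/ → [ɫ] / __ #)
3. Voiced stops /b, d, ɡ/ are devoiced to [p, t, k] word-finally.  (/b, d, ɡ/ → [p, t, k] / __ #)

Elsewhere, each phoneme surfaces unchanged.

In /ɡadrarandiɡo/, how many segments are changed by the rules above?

4

Segments that undergo a rule: /a/ → [aː] (rule 1); /a/ → [aː] (rule 1); /a/ → [aː] (rule 1); /i/ → [iː] (rule 1).
All other segments surface unchanged.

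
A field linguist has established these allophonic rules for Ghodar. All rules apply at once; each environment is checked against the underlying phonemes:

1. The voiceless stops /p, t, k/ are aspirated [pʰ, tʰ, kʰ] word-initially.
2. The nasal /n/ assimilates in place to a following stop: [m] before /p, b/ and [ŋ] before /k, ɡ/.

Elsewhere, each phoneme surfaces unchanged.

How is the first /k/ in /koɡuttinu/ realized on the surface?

[kʰ]

/k/ (word-initial): word-initially, so rule 1 applies → [kʰ].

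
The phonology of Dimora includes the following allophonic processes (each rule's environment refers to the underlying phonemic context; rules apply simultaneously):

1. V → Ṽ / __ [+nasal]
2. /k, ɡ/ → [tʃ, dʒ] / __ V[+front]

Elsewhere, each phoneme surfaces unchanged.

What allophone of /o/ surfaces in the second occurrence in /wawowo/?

[o]

/o/ (word-final) is in the target of rule 1 but the environment (before a nasal consonant) is not met → [o].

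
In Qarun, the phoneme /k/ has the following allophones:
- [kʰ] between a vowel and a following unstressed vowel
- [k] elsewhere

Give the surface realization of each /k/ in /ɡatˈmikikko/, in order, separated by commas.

[kʰ], [k], [k]

Occurrence 1 (position 6): between a vowel and a following unstressed vowel → [kʰ].
Occurrence 2 (position 8): no conditioning environment matches → elsewhere allophone [k].
Occurrence 3 (position 9): no conditioning environment matches → elsewhere allophone [k].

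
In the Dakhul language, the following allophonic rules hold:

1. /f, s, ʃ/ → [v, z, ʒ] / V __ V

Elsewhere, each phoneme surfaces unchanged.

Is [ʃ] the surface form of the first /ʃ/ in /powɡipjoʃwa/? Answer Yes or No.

/ʃ/ (between /o/ and /w/) fails the environment for rule 1, so it stays [ʃ].
The actual realization is [ʃ], which matches [ʃ].

Yes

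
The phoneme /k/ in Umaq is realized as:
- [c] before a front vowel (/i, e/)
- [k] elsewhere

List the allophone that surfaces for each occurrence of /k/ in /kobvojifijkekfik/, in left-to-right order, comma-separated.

[k], [c], [k], [k]

Occurrence 1 (position 1): no conditioning environment matches → elsewhere allophone [k].
Occurrence 2 (position 11): before a front vowel (/i, e/) → [c].
Occurrence 3 (position 13): no conditioning environment matches → elsewhere allophone [k].
Occurrence 4 (position 16): no conditioning environment matches → elsewhere allophone [k].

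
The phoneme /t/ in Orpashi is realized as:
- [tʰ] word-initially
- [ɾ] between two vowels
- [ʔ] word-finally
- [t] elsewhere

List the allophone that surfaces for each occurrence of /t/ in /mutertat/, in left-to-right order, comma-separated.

[ɾ], [t], [ʔ]

Occurrence 1 (position 3): between two vowels → [ɾ].
Occurrence 2 (position 6): no conditioning environment matches → elsewhere allophone [t].
Occurrence 3 (position 8): word-finally → [ʔ].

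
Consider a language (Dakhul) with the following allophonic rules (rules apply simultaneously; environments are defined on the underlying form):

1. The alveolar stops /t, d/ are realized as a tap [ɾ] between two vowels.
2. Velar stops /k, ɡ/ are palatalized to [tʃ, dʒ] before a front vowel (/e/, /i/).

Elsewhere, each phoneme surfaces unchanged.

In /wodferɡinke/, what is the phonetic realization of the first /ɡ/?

[dʒ]

/ɡ/ — between /r/ and /i/, before a front vowel — surfaces as [dʒ] (rule 2).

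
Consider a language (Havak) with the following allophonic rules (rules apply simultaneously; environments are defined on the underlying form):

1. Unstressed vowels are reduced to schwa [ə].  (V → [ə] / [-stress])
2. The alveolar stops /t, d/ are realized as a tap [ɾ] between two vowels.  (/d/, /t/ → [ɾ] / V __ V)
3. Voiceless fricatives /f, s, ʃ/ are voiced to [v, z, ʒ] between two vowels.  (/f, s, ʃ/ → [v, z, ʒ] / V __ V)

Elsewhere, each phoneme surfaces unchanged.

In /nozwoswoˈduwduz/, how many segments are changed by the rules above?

Segments that undergo a rule: /o/ → [ə] (rule 1); /o/ → [ə] (rule 1); /o/ → [ə] (rule 1); /d/ → [ɾ] (rule 2); /u/ → [ə] (rule 1).
All other segments surface unchanged.

5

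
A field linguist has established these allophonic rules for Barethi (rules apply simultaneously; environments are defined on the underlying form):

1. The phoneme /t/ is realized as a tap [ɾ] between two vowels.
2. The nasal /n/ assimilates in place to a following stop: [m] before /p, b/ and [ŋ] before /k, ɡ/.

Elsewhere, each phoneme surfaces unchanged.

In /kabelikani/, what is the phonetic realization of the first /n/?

/n/ — between /a/ and /i/; rule 2 does not apply here → [n].

[n]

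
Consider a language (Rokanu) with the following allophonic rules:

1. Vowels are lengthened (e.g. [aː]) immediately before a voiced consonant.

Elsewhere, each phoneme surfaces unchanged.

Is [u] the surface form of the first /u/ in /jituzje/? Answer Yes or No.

No

/u/ meets the environment for rule 1 (before a voiced consonant) → [uː].
The actual realization is [uː], not [u].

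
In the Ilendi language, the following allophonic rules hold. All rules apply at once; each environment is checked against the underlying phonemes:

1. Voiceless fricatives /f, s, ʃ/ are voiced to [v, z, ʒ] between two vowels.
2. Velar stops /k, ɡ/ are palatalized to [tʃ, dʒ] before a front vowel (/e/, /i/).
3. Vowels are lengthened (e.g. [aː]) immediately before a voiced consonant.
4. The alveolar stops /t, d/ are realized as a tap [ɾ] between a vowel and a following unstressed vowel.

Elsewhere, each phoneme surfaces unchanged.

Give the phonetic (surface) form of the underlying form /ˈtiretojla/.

/t/ (word-initial) is in the target of rule 4 but the environment (between a vowel and a following unstressed vowel) is not met → [t].
/i/ (between /t/ and /r/) occurs before a voiced consonant → [iː] by rule 3.
/r/ (between /i/ and /e/): no rule targets it → [r].
/e/ — between /r/ and /t/; rule 3 does not apply here → [e].
/t/ — between /e/ and /o/, between a vowel and a following unstressed vowel — surfaces as [ɾ] (rule 4).
/o/ meets the environment for rule 3 (before a voiced consonant) → [oː].
/j/ — not in any rule's target class → [j].
/l/ stays [l].
/a/ (word-final) fails the environment for rule 3, so it stays [a].

[ˈtiːreɾoːjla]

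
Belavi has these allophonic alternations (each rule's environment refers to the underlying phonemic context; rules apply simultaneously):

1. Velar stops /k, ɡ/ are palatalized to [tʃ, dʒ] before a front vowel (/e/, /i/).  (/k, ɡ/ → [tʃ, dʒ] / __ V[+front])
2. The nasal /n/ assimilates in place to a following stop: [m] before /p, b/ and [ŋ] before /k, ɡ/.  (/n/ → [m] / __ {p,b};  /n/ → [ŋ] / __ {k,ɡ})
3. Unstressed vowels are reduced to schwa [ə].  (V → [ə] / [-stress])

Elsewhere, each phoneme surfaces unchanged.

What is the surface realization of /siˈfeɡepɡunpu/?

[səˈfedʒəpɡəmpə]

/s/ (word-initial): no rule targets it → [s].
/i/ (between /s/ and /f/): in an unstressed syllable, so rule 3 applies → [ə].
/f/ — not in any rule's target class → [f].
/e/ (between /f/ and /ɡ/) fails the environment for rule 3, so it stays [e].
/ɡ/ meets the environment for rule 1 (before a front vowel) → [dʒ].
Rule 3 applies to /e/ (between /ɡ/ and /p/: in an unstressed syllable) → [ə].
/p/ (between /e/ and /ɡ/) is unaffected → [p].
/ɡ/ (between /p/ and /u/) fails the environment for rule 1, so it stays [ɡ].
/u/ meets the environment for rule 3 (in an unstressed syllable) → [ə].
/n/ (between /u/ and /p/) occurs before a labial or velar stop → [m] by rule 2.
/p/ stays [p].
/u/ (word-final) occurs in an unstressed syllable → [ə] by rule 3.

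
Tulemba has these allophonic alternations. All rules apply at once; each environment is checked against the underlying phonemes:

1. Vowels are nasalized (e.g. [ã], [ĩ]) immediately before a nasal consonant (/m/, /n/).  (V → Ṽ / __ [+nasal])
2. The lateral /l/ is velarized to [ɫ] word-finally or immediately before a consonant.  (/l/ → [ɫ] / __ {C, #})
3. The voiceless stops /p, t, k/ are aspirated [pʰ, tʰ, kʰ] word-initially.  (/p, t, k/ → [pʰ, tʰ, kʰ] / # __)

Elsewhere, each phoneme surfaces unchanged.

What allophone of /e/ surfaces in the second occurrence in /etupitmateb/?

/e/ (between /t/ and /b/) is in the target of rule 1 but the environment (before a nasal consonant) is not met → [e].

[e]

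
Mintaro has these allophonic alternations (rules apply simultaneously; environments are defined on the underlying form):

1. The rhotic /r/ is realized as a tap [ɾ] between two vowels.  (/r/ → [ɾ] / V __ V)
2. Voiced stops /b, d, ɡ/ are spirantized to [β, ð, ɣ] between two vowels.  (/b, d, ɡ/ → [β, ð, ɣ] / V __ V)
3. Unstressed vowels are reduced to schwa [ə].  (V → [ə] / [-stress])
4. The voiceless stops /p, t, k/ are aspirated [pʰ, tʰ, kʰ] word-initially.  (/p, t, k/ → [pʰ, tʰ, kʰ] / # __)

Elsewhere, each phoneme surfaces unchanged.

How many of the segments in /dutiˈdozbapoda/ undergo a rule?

7

Segments that undergo a rule: /u/ → [ə] (rule 3); /i/ → [ə] (rule 3); /d/ → [ð] (rule 2); /a/ → [ə] (rule 3); /o/ → [ə] (rule 3); /d/ → [ð] (rule 2); /a/ → [ə] (rule 3).
All other segments surface unchanged.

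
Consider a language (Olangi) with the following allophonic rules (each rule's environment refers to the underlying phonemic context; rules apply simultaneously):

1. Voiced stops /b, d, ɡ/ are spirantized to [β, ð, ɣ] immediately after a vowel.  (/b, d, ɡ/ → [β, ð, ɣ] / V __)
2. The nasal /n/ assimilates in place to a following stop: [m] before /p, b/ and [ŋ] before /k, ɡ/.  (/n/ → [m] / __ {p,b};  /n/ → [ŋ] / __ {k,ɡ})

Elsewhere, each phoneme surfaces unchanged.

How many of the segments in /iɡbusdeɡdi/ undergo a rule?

2

Segments that undergo a rule: /ɡ/ → [ɣ] (rule 1); /ɡ/ → [ɣ] (rule 1).
All other segments surface unchanged.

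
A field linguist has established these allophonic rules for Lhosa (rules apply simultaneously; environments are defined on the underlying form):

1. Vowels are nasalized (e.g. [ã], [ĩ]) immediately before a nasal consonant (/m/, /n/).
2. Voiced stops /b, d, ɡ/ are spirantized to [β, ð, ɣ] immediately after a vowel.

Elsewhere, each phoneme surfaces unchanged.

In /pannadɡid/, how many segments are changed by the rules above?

Segments that undergo a rule: /a/ → [ã] (rule 1); /d/ → [ð] (rule 2); /d/ → [ð] (rule 2).
All other segments surface unchanged.

3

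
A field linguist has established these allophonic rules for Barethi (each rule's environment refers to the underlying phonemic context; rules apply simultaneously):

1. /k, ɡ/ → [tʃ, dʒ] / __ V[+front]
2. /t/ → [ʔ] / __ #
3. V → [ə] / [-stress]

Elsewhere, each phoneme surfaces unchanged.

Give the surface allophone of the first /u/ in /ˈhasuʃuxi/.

/u/ (between /s/ and /ʃ/) occurs in an unstressed syllable → [ə] by rule 3.

[ə]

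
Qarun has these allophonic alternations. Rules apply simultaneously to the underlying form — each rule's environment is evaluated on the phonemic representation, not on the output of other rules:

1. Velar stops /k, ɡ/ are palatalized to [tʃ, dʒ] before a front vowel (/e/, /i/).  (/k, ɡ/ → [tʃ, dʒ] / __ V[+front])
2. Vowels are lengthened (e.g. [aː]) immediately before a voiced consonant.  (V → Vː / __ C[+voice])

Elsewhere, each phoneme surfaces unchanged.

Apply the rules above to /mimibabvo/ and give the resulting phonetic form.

/m/ stays [m].
/i/ — between /m/ and /m/, before a voiced consonant — surfaces as [iː] (rule 2).
/m/ stays [m].
/i/ meets the environment for rule 2 (before a voiced consonant) → [iː].
/b/ stays [b].
Rule 2 applies to /a/ (between /b/ and /b/: before a voiced consonant) → [aː].
/b/ — not in any rule's target class → [b].
/v/ (between /b/ and /o/) is unaffected → [v].
/o/ (word-final) is in the target of rule 2 but the environment (before a voiced consonant) is not met → [o].

[miːmiːbaːbvo]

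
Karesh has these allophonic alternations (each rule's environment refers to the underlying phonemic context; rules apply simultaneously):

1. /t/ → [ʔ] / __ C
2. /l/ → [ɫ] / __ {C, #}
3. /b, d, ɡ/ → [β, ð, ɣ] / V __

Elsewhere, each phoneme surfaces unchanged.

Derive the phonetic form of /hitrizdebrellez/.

/h/ — not in any rule's target class → [h].
/i/ — not in any rule's target class → [i].
/t/ — between /i/ and /r/, immediately before a consonant — surfaces as [ʔ] (rule 1).
/r/ stays [r].
/i/ (between /r/ and /z/): no rule targets it → [i].
/z/ (between /i/ and /d/) is unaffected → [z].
/d/ (between /z/ and /e/): rule 3 targets it, but not immediately after a vowel → unchanged [d].
/e/ (between /d/ and /b/): no rule targets it → [e].
/b/ (between /e/ and /r/) occurs immediately after a vowel → [β] by rule 3.
/r/ — not in any rule's target class → [r].
/e/ (between /r/ and /l/): no rule targets it → [e].
/l/ meets the environment for rule 2 (word-finally or immediately before a consonant) → [ɫ].
/l/ — between /l/ and /e/; rule 2 does not apply here → [l].
/e/ — not in any rule's target class → [e].
/z/ stays [z].

[hiʔrizdeβreɫlez]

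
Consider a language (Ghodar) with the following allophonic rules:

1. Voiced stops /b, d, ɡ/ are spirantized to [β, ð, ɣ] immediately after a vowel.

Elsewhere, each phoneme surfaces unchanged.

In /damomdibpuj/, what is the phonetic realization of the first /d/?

/d/ (word-initial) fails the environment for rule 1, so it stays [d].

[d]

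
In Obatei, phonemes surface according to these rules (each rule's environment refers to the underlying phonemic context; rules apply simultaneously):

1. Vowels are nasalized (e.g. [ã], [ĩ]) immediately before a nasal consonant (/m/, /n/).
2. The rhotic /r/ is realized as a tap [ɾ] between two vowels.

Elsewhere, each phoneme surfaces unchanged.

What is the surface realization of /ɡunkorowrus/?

[ɡũnkoɾowrus]

/ɡ/ — not in any rule's target class → [ɡ].
Rule 1 applies to /u/ (between /ɡ/ and /n/: before a nasal consonant) → [ũ].
/n/ stays [n].
/k/ stays [k].
/o/ — between /k/ and /r/; rule 1 does not apply here → [o].
/r/ (between /o/ and /o/): between two vowels, so rule 2 applies → [ɾ].
/o/ (between /r/ and /w/) is in the target of rule 1 but the environment (before a nasal consonant) is not met → [o].
/w/ (between /o/ and /r/) is unaffected → [w].
/r/ (between /w/ and /u/) is in the target of rule 2 but the environment (between two vowels) is not met → [r].
/u/ — between /r/ and /s/; rule 1 does not apply here → [u].
/s/ stays [s].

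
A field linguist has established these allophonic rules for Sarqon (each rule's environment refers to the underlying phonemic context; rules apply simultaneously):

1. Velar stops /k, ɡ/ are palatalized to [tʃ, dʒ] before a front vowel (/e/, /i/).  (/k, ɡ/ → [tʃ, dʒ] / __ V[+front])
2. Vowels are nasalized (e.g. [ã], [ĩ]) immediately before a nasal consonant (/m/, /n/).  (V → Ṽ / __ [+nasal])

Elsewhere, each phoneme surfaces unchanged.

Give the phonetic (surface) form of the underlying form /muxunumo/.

[muxũnũmo]

/m/ — not in any rule's target class → [m].
/u/ (between /m/ and /x/) fails the environment for rule 2, so it stays [u].
/x/ (between /u/ and /u/): no rule targets it → [x].
/u/ (between /x/ and /n/) occurs before a nasal consonant → [ũ] by rule 2.
/n/ (between /u/ and /u/) is unaffected → [n].
/u/ — between /n/ and /m/, before a nasal consonant — surfaces as [ũ] (rule 2).
/m/ (between /u/ and /o/) is unaffected → [m].
/o/ (word-final) fails the environment for rule 2, so it stays [o].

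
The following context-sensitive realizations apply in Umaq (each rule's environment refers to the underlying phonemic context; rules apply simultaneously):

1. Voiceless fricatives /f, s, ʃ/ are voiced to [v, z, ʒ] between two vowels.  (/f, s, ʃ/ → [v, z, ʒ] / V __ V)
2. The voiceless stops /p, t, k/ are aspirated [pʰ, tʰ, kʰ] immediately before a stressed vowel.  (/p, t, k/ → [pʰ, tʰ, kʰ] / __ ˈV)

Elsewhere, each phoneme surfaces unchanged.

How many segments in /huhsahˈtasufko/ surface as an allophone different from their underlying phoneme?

Segments that undergo a rule: /t/ → [tʰ] (rule 2); /s/ → [z] (rule 1).
All other segments surface unchanged.

2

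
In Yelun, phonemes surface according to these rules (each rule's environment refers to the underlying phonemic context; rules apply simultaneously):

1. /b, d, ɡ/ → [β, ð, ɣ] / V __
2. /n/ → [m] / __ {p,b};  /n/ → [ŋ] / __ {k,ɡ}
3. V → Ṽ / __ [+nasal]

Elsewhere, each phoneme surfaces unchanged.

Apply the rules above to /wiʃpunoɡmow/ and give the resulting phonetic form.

/i/ (between /w/ and /ʃ/) fails the environment for rule 3, so it stays [i].
/u/ meets the environment for rule 3 (before a nasal consonant) → [ũ].
/n/ — between /u/ and /o/; rule 2 does not apply here → [n].
/o/ — between /n/ and /ɡ/; rule 3 does not apply here → [o].
/ɡ/ (between /o/ and /m/): immediately after a vowel, so rule 1 applies → [ɣ].
/o/ (between /m/ and /w/) is in the target of rule 3 but the environment (before a nasal consonant) is not met → [o].

[wiʃpũnoɣmow]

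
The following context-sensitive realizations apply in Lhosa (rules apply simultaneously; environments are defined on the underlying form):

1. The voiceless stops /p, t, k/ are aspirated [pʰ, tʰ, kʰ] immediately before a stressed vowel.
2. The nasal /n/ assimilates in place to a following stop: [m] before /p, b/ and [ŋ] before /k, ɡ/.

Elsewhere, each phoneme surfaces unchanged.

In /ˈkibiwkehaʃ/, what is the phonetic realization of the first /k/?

/k/ (word-initial) occurs immediately before a stressed vowel → [kʰ] by rule 1.

[kʰ]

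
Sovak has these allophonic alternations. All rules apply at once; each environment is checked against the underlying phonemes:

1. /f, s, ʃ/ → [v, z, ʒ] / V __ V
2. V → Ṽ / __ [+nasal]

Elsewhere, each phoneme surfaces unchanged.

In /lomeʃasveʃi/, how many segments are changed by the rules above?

3

Segments that undergo a rule: /o/ → [õ] (rule 2); /ʃ/ → [ʒ] (rule 1); /ʃ/ → [ʒ] (rule 1).
All other segments surface unchanged.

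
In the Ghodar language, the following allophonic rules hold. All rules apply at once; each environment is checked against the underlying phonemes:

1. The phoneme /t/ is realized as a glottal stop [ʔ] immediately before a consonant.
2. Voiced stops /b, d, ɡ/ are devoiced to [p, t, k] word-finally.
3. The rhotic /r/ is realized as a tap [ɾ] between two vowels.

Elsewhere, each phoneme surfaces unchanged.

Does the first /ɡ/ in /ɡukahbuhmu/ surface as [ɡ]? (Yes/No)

Yes

/ɡ/ — word-initial; rule 2 does not apply here → [ɡ].
The actual realization is [ɡ], which matches [ɡ].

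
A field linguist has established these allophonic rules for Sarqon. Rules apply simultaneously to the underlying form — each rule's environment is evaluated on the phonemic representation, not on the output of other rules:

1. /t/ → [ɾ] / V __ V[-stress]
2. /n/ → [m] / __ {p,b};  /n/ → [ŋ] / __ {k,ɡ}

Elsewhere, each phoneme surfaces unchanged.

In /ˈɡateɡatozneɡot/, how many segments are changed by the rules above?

2

Segments that undergo a rule: /t/ → [ɾ] (rule 1); /t/ → [ɾ] (rule 1).
All other segments surface unchanged.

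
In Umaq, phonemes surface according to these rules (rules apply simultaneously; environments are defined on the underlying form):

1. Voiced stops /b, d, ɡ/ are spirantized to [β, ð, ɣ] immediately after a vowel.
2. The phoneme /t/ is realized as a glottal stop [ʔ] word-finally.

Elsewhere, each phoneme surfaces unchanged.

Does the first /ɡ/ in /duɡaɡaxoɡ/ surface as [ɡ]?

No

/ɡ/ (between /u/ and /a/): immediately after a vowel, so rule 1 applies → [ɣ].
The actual realization is [ɣ], not [ɡ].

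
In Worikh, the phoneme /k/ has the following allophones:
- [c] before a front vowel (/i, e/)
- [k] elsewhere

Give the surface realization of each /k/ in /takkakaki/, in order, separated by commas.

Occurrence 1 (position 3): no conditioning environment matches → elsewhere allophone [k].
Occurrence 2 (position 4): no conditioning environment matches → elsewhere allophone [k].
Occurrence 3 (position 6): no conditioning environment matches → elsewhere allophone [k].
Occurrence 4 (position 8): before a front vowel → [c].

[k], [k], [k], [c]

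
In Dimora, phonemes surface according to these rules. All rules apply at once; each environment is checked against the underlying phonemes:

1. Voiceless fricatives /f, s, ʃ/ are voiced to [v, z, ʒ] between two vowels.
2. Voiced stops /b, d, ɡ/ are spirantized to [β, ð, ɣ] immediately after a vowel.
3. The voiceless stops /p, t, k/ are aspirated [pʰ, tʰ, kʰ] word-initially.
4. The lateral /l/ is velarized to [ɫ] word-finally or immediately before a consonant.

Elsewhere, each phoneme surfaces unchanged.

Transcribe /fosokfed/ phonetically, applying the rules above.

[fozokfeð]

/f/ — word-initial; rule 1 does not apply here → [f].
/o/ — not in any rule's target class → [o].
/s/ meets the environment for rule 1 (between two vowels) → [z].
/o/ stays [o].
/k/ (between /o/ and /f/): rule 3 targets it, but not word-initially → unchanged [k].
/f/ (between /k/ and /e/): rule 1 targets it, but not between two vowels → unchanged [f].
/e/ — not in any rule's target class → [e].
Rule 2 applies to /d/ (word-final: immediately after a vowel) → [ð].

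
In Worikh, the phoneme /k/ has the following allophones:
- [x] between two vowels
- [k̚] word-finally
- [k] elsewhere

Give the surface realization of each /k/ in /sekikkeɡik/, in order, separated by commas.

Occurrence 1 (position 3): between two vowels → [x].
Occurrence 2 (position 5): no conditioning environment matches → elsewhere allophone [k].
Occurrence 3 (position 6): no conditioning environment matches → elsewhere allophone [k].
Occurrence 4 (position 10): word-finally → [k̚].

[x], [k], [k], [k̚]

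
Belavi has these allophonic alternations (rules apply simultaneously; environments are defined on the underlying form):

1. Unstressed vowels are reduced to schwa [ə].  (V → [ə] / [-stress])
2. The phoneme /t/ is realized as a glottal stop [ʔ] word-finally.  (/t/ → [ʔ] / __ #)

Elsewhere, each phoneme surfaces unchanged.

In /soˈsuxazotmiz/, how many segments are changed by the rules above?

4

Segments that undergo a rule: /o/ → [ə] (rule 1); /a/ → [ə] (rule 1); /o/ → [ə] (rule 1); /i/ → [ə] (rule 1).
All other segments surface unchanged.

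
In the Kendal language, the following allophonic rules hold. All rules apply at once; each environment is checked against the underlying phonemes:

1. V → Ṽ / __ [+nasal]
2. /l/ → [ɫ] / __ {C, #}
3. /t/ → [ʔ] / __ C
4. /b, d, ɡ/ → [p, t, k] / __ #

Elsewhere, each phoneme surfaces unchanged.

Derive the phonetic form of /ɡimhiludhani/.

/ɡ/ (word-initial): rule 4 targets it, but not word-finally → unchanged [ɡ].
/i/ (between /ɡ/ and /m/) occurs before a nasal consonant → [ĩ] by rule 1.
/i/ (between /h/ and /l/) fails the environment for rule 1, so it stays [i].
/l/ (between /i/ and /u/) fails the environment for rule 2, so it stays [l].
/u/ — between /l/ and /d/; rule 1 does not apply here → [u].
/d/ — between /u/ and /h/; rule 4 does not apply here → [d].
/a/ meets the environment for rule 1 (before a nasal consonant) → [ã].
/i/ — word-final; rule 1 does not apply here → [i].

[ɡĩmhiludhãni]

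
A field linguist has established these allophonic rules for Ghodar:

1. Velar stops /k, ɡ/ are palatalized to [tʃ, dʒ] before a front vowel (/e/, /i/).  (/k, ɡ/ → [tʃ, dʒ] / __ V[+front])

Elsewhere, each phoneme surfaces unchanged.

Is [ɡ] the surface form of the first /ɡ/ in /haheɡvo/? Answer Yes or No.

Yes

/ɡ/ (between /e/ and /v/) is in the target of rule 1 but the environment (before a front vowel) is not met → [ɡ].
The actual realization is [ɡ], which matches [ɡ].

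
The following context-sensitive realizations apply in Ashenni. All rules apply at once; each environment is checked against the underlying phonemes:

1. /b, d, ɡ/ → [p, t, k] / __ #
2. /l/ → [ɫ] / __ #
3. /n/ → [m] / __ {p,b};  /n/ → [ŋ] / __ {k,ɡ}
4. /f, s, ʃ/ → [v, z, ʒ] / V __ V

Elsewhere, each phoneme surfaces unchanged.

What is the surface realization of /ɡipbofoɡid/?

/ɡ/ (word-initial): rule 1 targets it, but not word-finally → unchanged [ɡ].
/i/ — not in any rule's target class → [i].
/p/ (between /i/ and /b/) is unaffected → [p].
/b/ (between /p/ and /o/) is in the target of rule 1 but the environment (word-finally) is not met → [b].
/o/ stays [o].
/f/ meets the environment for rule 4 (between two vowels) → [v].
/o/ (between /f/ and /ɡ/) is unaffected → [o].
/ɡ/ (between /o/ and /i/) fails the environment for rule 1, so it stays [ɡ].
/i/ — not in any rule's target class → [i].
/d/ (word-final) occurs word-finally → [t] by rule 1.

[ɡipbovoɡit]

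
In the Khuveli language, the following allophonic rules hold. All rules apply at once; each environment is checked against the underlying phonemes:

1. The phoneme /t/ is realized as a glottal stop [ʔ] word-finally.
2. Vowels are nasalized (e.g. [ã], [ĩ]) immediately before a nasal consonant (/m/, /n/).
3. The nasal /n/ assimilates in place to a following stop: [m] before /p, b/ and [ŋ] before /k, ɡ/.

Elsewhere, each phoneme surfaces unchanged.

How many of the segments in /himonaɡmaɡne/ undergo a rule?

Segments that undergo a rule: /i/ → [ĩ] (rule 2); /o/ → [õ] (rule 2).
All other segments surface unchanged.

2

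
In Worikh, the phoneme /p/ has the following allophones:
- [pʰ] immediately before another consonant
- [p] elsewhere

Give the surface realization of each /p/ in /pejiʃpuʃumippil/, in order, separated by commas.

[p], [p], [pʰ], [p]

Occurrence 1 (position 1): no conditioning environment matches → elsewhere allophone [p].
Occurrence 2 (position 6): no conditioning environment matches → elsewhere allophone [p].
Occurrence 3 (position 12): immediately before another consonant → [pʰ].
Occurrence 4 (position 13): no conditioning environment matches → elsewhere allophone [p].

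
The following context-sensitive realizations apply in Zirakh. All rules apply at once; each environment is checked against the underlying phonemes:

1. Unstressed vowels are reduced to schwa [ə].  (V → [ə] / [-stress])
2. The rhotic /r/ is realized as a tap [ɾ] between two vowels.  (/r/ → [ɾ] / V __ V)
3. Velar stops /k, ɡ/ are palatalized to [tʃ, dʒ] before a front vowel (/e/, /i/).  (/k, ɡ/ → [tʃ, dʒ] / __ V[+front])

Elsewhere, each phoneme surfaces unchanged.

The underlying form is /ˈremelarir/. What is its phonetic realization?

[ˈremələɾər]

/r/ — word-initial; rule 2 does not apply here → [r].
/e/ — between /r/ and /m/; rule 1 does not apply here → [e].
/m/ (between /e/ and /e/): no rule targets it → [m].
Rule 1 applies to /e/ (between /m/ and /l/: in an unstressed syllable) → [ə].
/l/ (between /e/ and /a/) is unaffected → [l].
/a/ meets the environment for rule 1 (in an unstressed syllable) → [ə].
/r/ — between /a/ and /i/, between two vowels — surfaces as [ɾ] (rule 2).
/i/ (between /r/ and /r/) occurs in an unstressed syllable → [ə] by rule 1.
/r/ (word-final): rule 2 targets it, but not between two vowels → unchanged [r].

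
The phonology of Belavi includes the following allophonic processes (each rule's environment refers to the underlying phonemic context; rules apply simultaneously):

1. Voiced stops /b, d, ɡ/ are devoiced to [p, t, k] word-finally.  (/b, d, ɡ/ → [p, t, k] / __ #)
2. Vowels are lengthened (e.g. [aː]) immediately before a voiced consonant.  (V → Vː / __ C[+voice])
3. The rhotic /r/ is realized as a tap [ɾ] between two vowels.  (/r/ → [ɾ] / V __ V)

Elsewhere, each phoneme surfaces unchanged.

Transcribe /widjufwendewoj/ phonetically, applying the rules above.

[wiːdjufweːndeːwoːj]

/w/ — not in any rule's target class → [w].
/i/ meets the environment for rule 2 (before a voiced consonant) → [iː].
/d/ (between /i/ and /j/): rule 1 targets it, but not word-finally → unchanged [d].
/j/ (between /d/ and /u/): no rule targets it → [j].
/u/ (between /j/ and /f/): rule 2 targets it, but not before a voiced consonant → unchanged [u].
/f/ (between /u/ and /w/) is unaffected → [f].
/w/ stays [w].
/e/ meets the environment for rule 2 (before a voiced consonant) → [eː].
/n/ — not in any rule's target class → [n].
/d/ (between /n/ and /e/) fails the environment for rule 1, so it stays [d].
Rule 2 applies to /e/ (between /d/ and /w/: before a voiced consonant) → [eː].
/w/ (between /e/ and /o/): no rule targets it → [w].
/o/ meets the environment for rule 2 (before a voiced consonant) → [oː].
/j/ (word-final): no rule targets it → [j].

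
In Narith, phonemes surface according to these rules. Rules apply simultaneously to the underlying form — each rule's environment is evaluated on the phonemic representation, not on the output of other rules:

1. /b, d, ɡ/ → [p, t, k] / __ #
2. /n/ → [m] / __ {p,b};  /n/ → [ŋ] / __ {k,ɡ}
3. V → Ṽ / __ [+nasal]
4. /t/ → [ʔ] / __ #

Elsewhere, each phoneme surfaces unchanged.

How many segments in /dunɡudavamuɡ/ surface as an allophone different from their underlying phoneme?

Segments that undergo a rule: /u/ → [ũ] (rule 3); /n/ → [ŋ] (rule 2); /a/ → [ã] (rule 3); /ɡ/ → [k] (rule 1).
All other segments surface unchanged.

4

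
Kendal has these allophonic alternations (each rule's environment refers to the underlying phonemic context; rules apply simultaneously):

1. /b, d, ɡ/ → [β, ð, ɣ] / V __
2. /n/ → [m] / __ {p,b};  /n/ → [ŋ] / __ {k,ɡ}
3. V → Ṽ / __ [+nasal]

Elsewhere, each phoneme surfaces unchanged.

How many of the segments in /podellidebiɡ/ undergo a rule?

Segments that undergo a rule: /d/ → [ð] (rule 1); /d/ → [ð] (rule 1); /b/ → [β] (rule 1); /ɡ/ → [ɣ] (rule 1).
All other segments surface unchanged.

4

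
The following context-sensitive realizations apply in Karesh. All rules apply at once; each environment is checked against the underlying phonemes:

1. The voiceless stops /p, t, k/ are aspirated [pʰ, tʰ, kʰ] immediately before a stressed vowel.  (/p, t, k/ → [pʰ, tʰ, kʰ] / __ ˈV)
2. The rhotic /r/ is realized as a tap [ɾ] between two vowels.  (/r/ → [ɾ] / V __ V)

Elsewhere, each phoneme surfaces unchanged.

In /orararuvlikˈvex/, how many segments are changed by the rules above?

Segments that undergo a rule: /r/ → [ɾ] (rule 2); /r/ → [ɾ] (rule 2); /r/ → [ɾ] (rule 2).
All other segments surface unchanged.

3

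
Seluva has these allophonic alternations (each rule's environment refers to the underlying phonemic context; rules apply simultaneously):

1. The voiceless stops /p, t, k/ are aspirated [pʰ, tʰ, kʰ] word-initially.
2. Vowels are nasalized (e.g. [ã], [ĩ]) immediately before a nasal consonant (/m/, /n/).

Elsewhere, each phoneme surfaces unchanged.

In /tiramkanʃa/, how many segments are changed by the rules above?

Segments that undergo a rule: /t/ → [tʰ] (rule 1); /a/ → [ã] (rule 2); /a/ → [ã] (rule 2).
All other segments surface unchanged.

3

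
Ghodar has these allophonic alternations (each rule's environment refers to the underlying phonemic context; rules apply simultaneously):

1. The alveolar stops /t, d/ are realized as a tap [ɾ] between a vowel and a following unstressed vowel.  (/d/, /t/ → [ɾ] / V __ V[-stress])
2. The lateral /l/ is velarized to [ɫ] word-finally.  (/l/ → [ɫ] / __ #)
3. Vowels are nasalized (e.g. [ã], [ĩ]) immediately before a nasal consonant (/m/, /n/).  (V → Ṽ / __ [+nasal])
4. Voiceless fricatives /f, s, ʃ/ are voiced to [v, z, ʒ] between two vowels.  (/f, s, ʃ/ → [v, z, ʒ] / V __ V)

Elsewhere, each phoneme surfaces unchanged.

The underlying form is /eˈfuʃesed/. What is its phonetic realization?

/e/ (word-initial) fails the environment for rule 3, so it stays [e].
/f/ (between /e/ and /u/) occurs between two vowels → [v] by rule 4.
/u/ — between /f/ and /ʃ/; rule 3 does not apply here → [u].
Rule 4 applies to /ʃ/ (between /u/ and /e/: between two vowels) → [ʒ].
/e/ (between /ʃ/ and /s/) is in the target of rule 3 but the environment (before a nasal consonant) is not met → [e].
/s/ (between /e/ and /e/): between two vowels, so rule 4 applies → [z].
/e/ (between /s/ and /d/) fails the environment for rule 3, so it stays [e].
/d/ — word-final; rule 1 does not apply here → [d].

[eˈvuʒezed]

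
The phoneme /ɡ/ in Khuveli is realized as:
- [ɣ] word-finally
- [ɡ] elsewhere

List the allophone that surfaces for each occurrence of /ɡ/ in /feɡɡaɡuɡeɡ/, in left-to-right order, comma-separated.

Occurrence 1 (position 3): no conditioning environment matches → elsewhere allophone [ɡ].
Occurrence 2 (position 4): no conditioning environment matches → elsewhere allophone [ɡ].
Occurrence 3 (position 6): no conditioning environment matches → elsewhere allophone [ɡ].
Occurrence 4 (position 8): no conditioning environment matches → elsewhere allophone [ɡ].
Occurrence 5 (position 10): word-finally → [ɣ].

[ɡ], [ɡ], [ɡ], [ɡ], [ɣ]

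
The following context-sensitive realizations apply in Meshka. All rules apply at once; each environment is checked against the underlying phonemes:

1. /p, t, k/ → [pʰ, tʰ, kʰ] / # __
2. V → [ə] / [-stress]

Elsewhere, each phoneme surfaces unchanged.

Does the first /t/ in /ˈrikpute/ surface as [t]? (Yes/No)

Yes

/t/ (between /u/ and /e/) fails the environment for rule 1, so it stays [t].
The actual realization is [t], which matches [t].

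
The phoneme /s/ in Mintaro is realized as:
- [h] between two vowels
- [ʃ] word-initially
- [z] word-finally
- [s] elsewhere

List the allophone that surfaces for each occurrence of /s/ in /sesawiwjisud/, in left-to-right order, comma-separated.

Occurrence 1 (position 1): word-initially → [ʃ].
Occurrence 2 (position 3): between two vowels → [h].
Occurrence 3 (position 10): between two vowels → [h].

[ʃ], [h], [h]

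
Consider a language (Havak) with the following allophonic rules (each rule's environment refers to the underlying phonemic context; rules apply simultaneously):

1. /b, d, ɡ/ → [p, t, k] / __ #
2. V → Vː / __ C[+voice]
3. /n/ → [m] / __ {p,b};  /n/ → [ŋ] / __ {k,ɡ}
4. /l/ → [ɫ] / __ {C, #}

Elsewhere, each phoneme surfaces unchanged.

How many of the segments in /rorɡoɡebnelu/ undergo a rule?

4

Segments that undergo a rule: /o/ → [oː] (rule 2); /o/ → [oː] (rule 2); /e/ → [eː] (rule 2); /e/ → [eː] (rule 2).
All other segments surface unchanged.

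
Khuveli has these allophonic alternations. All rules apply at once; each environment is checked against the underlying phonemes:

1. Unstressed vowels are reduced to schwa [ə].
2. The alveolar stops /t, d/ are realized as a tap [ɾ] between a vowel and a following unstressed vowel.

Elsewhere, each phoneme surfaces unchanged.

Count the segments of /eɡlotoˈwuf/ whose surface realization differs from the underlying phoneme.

Segments that undergo a rule: /e/ → [ə] (rule 1); /o/ → [ə] (rule 1); /t/ → [ɾ] (rule 2); /o/ → [ə] (rule 1).
All other segments surface unchanged.

4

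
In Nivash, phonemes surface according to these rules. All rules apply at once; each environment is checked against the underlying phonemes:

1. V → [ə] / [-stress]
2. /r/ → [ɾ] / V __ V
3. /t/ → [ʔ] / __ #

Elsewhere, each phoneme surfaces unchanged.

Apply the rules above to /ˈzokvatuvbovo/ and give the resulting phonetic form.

/z/ (word-initial): no rule targets it → [z].
/o/ (between /z/ and /k/) fails the environment for rule 1, so it stays [o].
/k/ (between /o/ and /v/) is unaffected → [k].
/v/ (between /k/ and /a/): no rule targets it → [v].
/a/ — between /v/ and /t/, in an unstressed syllable — surfaces as [ə] (rule 1).
/t/ (between /a/ and /u/): rule 3 targets it, but not word-finally → unchanged [t].
/u/ — between /t/ and /v/, in an unstressed syllable — surfaces as [ə] (rule 1).
/v/ (between /u/ and /b/) is unaffected → [v].
/b/ stays [b].
/o/ (between /b/ and /v/): in an unstressed syllable, so rule 1 applies → [ə].
/v/ (between /o/ and /o/) is unaffected → [v].
/o/ (word-final) occurs in an unstressed syllable → [ə] by rule 1.

[ˈzokvətəvbəvə]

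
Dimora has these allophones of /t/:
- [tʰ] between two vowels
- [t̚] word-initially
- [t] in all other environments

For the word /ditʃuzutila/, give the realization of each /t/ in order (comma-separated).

Occurrence 1 (position 3): no conditioning environment matches → elsewhere allophone [t].
Occurrence 2 (position 8): between two vowels → [tʰ].

[t], [tʰ]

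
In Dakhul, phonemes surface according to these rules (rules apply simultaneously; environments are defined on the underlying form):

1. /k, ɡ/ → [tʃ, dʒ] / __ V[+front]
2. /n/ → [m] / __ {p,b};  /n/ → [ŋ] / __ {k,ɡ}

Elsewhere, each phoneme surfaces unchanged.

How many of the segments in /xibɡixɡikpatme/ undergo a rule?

Segments that undergo a rule: /ɡ/ → [dʒ] (rule 1); /ɡ/ → [dʒ] (rule 1).
All other segments surface unchanged.

2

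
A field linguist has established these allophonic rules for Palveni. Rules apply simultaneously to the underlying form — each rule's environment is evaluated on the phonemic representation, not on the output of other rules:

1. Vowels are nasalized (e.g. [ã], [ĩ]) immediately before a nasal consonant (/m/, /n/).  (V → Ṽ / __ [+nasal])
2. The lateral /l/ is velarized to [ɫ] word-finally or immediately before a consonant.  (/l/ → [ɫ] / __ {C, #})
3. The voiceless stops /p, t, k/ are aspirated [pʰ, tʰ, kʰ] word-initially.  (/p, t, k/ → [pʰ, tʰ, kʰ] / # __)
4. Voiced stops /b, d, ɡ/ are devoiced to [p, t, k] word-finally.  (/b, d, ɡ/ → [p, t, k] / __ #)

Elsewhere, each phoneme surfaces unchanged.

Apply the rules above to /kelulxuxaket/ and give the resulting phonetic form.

[kʰeluɫxuxaket]

/k/ (word-initial) occurs word-initially → [kʰ] by rule 3.
/e/ (between /k/ and /l/) fails the environment for rule 1, so it stays [e].
/l/ (between /e/ and /u/): rule 2 targets it, but not word-finally or immediately before a consonant → unchanged [l].
/u/ (between /l/ and /l/) fails the environment for rule 1, so it stays [u].
Rule 2 applies to /l/ (between /u/ and /x/: word-finally or immediately before a consonant) → [ɫ].
/x/ (between /l/ and /u/) is unaffected → [x].
/u/ (between /x/ and /x/) is in the target of rule 1 but the environment (before a nasal consonant) is not met → [u].
/x/ stays [x].
/a/ (between /x/ and /k/) fails the environment for rule 1, so it stays [a].
/k/ (between /a/ and /e/): rule 3 targets it, but not word-initially → unchanged [k].
/e/ (between /k/ and /t/): rule 1 targets it, but not before a nasal consonant → unchanged [e].
/t/ (word-final) fails the environment for rule 3, so it stays [t].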